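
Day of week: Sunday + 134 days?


Start: Sunday (index 6)
(6 + 134) mod 7
= 140 mod 7
= 0
Index 0 → Monday

Monday


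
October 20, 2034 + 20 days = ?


November 9, 2034

Start: October 20, 2034
Add 20 days
October 20 → November 1: 31 - 20 + 1 = 12 days (20 - 12 = 8 left)
November 1 + 8 = November 9, 2034


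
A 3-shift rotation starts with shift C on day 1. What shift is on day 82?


Shifts: A, B, C
Start: C (index 2)
Day 82: (2 + 82 - 1) mod 3
= 83 mod 3
= 2
Index 2 → shift C

Shift C


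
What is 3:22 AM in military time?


Input: 3:22 AM
AM hour stays: 3

03:22


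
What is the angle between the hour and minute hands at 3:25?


Hour hand = 3×30 + 25×0.5 = 102.5°
Minute hand = 25×6 = 150°
Difference = |102.5 - 150| = 47.5°

47.5°


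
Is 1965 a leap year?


Rules: divisible by 4 AND (not by 100 OR by 400)
1965 ÷ 4 = 491 remainder 1 → not divisible by 4
Not divisible by 4 → not a leap year

No


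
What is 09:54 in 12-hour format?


Hour: 9
9 < 12 → AM

9:54 AM


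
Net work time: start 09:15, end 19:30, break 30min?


Total time = (19×60+30) - (9×60+15)
= 1170 - 555 = 615 min
Minus break: 615 - 30 = 585 min
= 9h 45m

9h 45m (585 minutes)


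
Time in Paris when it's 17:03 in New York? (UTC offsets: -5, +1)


23:03

Time difference = UTC+1 - UTC-5 = +6 hours
New hour = (17 + 6) mod 24
= 23 mod 24 = 23
Minutes unchanged → 23:03


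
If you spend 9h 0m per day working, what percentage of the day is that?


37.5%

Time: 540 minutes
Day: 1440 minutes
Percentage = (540/1440) × 100 = 37.5%


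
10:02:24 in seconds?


36144 seconds

Hours: 10 × 3600 = 36000
Minutes: 2 × 60 = 120
Seconds: 24
Total = 36000 + 120 + 24 = 36144


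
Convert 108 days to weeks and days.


15 weeks 3 days

Weeks: 108 ÷ 7 = 15 remainder 3


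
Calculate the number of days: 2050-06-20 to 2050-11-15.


148 days

From June 20, 2050 to November 15, 2050
Rest of June 2050: 30 - 20 = 10
Full months: July 31, August 31, September 30, October 31
Days into November 2050: 15
Total = 10 + 31 + 31 + 30 + 31 + 15 = 148 days


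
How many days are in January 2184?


31 days

Month: January (month 1)
January has 31 days


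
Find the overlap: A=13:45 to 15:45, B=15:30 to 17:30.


15 minutes

Meeting A: 825-945 (in minutes from midnight)
Meeting B: 930-1050
Overlap start = max(825, 930) = 930
Overlap end = min(945, 1050) = 945
Overlap = max(0, 945 - 930) = 15 min


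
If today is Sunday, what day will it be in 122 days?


Start: Sunday (index 6)
(6 + 122) mod 7
= 128 mod 7
= 2
Index 2 → Wednesday

Wednesday


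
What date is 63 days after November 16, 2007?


January 18, 2008

Start: November 16, 2007
Add 63 days
November 16 → December 1: 30 - 16 + 1 = 15 days (63 - 15 = 48 left)
December 1 → January 1: 31 - 1 + 1 = 31 days (48 - 31 = 17 left)
January 1 + 17 = January 18, 2008


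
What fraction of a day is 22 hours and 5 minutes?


0.9201 (92.01%)

Total minutes: 22×60 + 5 = 1325
Day = 24×60 = 1440 minutes
Fraction = 1325/1440 ≈ 0.9201
As a percentage: 1325/1440 × 100 ≈ 92.01%


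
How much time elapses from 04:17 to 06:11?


End time in minutes: 6×60 + 11 = 371
Start time in minutes: 4×60 + 17 = 257
Difference = 371 - 257 = 114 minutes
= 1 hours 54 minutes

1h 54m


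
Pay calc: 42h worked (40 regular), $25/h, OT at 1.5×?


Regular: 40h × $25 = $1000.00
Overtime: 42 - 40 = 2h
OT pay: 2h × $25 × 1.5 = $75.00
Total = $1000.00 + $75.00 = $1075.00

$1075.00


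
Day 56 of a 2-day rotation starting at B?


Shifts: A, B
Start: B (index 1)
Day 56: (1 + 56 - 1) mod 2
= 56 mod 2
= 0
Index 0 → shift A

Shift A


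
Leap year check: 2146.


No

Rules: divisible by 4 AND (not by 100 OR by 400)
2146 ÷ 4 = 536 remainder 2 → not divisible by 4
Not divisible by 4 → not a leap year


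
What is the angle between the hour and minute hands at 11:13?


101.5°

Hour hand = 11×30 + 13×0.5 = 336.5°
Minute hand = 13×6 = 78°
Difference = |336.5 - 78| = 258.5°
Since > 180°: 360 - 258.5 = 101.5°


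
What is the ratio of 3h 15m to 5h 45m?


13:23 (0.57)

Duration 1: 195 minutes
Duration 2: 345 minutes
Ratio = 195:345
GCD = 15
Simplified = 13:23
As a decimal: 13/23 ≈ 0.57


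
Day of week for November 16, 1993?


Zeller's congruence:
q=16, m=11, k=93, j=19
h = (16 + ⌊13×12/5⌋ + 93 + ⌊93/4⌋ + ⌊19/4⌋ - 2×19) mod 7
= (16 + 31 + 93 + 23 + 4 - 38) mod 7
= 129 mod 7 = 3
h=3 → Tuesday

Tuesday


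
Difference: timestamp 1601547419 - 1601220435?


Difference = 1601547419 - 1601220435 = 326984 seconds
In hours: 326984 / 3600 ≈ 90.8
In days: 326984 / 86400 ≈ 3.78

326984 seconds (90.8 hours / 3.78 days)


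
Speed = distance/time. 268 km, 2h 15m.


119.1 km/h

Distance: 268 km
Time: 2h 15m = 135 min = 135/60 = 9/4 hours
Speed = 268 ÷ (9/4) = 268 × 4 / 9 = 1072/9 ≈ 119.1 km/h


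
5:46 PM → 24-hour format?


Input: 5:46 PM
PM: 5 + 12 = 17

17:46


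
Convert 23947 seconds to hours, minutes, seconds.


6h 39m 7s

Hours: 23947 ÷ 3600 = 6 remainder 2347
Minutes: 2347 ÷ 60 = 39 remainder 7
Seconds: 7


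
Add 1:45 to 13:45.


Start: 825 minutes from midnight
Add: 105 minutes
Total: 930 minutes
Hours: 930 ÷ 60 = 15 remainder 30

15:30


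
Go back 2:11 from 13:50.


Start: 830 minutes from midnight
Subtract: 131 minutes
Remaining: 830 - 131 = 699
Hours: 11, Minutes: 39

11:39


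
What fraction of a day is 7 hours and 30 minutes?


Total minutes: 7×60 + 30 = 450
Day = 24×60 = 1440 minutes
Fraction = 450/1440 = 0.3125
As a percentage: 450/1440 × 100 = 31.25%

0.3125 (31.25%)


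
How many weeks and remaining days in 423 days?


Weeks: 423 ÷ 7 = 60 remainder 3

60 weeks 3 days


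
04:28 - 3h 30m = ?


Start: 268 minutes from midnight
Subtract: 210 minutes
Remaining: 268 - 210 = 58
Hours: 0, Minutes: 58

00:58


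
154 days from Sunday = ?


Start: Sunday (index 6)
(6 + 154) mod 7
= 160 mod 7
= 6
Index 6 → Sunday

Sunday


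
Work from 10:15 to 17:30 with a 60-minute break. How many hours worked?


6h 15m (375 minutes)

Total time = (17×60+30) - (10×60+15)
= 1050 - 615 = 435 min
Minus break: 435 - 60 = 375 min
= 6h 15m


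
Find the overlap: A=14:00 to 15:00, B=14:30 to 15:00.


30 minutes

Meeting A: 840-900 (in minutes from midnight)
Meeting B: 870-900
Overlap start = max(840, 870) = 870
Overlap end = min(900, 900) = 900
Overlap = max(0, 900 - 870) = 30 min


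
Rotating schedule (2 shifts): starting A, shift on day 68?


Shifts: A, B
Start: A (index 0)
Day 68: (0 + 68 - 1) mod 2
= 67 mod 2
= 1
Index 1 → shift B

Shift B


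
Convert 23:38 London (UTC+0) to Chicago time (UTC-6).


17:38

Time difference = UTC-6 - UTC+0 = -6 hours
New hour = (23 -6) mod 24
= 17 mod 24 = 17
Minutes unchanged → 17:38


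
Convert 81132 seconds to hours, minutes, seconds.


22h 32m 12s

Hours: 81132 ÷ 3600 = 22 remainder 1932
Minutes: 1932 ÷ 60 = 32 remainder 12
Seconds: 12


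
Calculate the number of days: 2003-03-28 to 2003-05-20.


53 days

From March 28, 2003 to May 20, 2003
Rest of March 2003: 31 - 28 = 3
Full months: April 30
Days into May 2003: 20
Total = 3 + 30 + 20 = 53 days


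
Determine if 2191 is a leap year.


No

Rules: divisible by 4 AND (not by 100 OR by 400)
2191 ÷ 4 = 547 remainder 3 → not divisible by 4
Not divisible by 4 → not a leap year


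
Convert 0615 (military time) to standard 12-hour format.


6:15 AM

Hour: 6
6 < 12 → AM


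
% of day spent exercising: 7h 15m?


30.2%

Time: 435 minutes
Day: 1440 minutes
Percentage = (435/1440) × 100 ≈ 30.2%


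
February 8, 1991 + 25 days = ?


March 5, 1991

Start: February 8, 1991
Add 25 days
February 8 → March 1: 28 - 8 + 1 = 21 days (25 - 21 = 4 left)
March 1 + 4 = March 5, 1991


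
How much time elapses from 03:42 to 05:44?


End time in minutes: 5×60 + 44 = 344
Start time in minutes: 3×60 + 42 = 222
Difference = 344 - 222 = 122 minutes
= 2 hours 2 minutes

2h 2m


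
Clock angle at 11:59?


5.5°

Hour hand = 11×30 + 59×0.5 = 359.5°
Minute hand = 59×6 = 354°
Difference = |359.5 - 354| = 5.5°


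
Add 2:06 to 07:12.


Start: 432 minutes from midnight
Add: 126 minutes
Total: 558 minutes
Hours: 558 ÷ 60 = 9 remainder 18

09:18


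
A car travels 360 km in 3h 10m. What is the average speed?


Distance: 360 km
Time: 3h 10m = 190 min = 190/60 = 19/6 hours
Speed = 360 ÷ (19/6) = 360 × 6 / 19 = 2160/19 ≈ 113.7 km/h

113.7 km/h


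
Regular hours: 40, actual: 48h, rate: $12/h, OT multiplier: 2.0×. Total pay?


Regular: 40h × $12 = $480.00
Overtime: 48 - 40 = 8h
OT pay: 8h × $12 × 2.0 = $192.00
Total = $480.00 + $192.00 = $672.00

$672.00


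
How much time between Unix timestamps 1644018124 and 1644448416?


Difference = 1644448416 - 1644018124 = 430292 seconds
In hours: 430292 / 3600 ≈ 119.5
In days: 430292 / 86400 ≈ 4.98

430292 seconds (119.5 hours / 4.98 days)


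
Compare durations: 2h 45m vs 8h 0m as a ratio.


Duration 1: 165 minutes
Duration 2: 480 minutes
Ratio = 165:480
GCD = 15
Simplified = 11:32
As a decimal: 11/32 ≈ 0.34

11:32 (0.34)


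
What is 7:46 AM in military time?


Input: 7:46 AM
AM hour stays: 7

07:46


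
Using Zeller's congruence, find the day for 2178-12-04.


Zeller's congruence:
q=4, m=12, k=78, j=21
h = (4 + ⌊13×13/5⌋ + 78 + ⌊78/4⌋ + ⌊21/4⌋ - 2×21) mod 7
= (4 + 33 + 78 + 19 + 5 - 42) mod 7
= 97 mod 7 = 6
h=6 → Friday

Friday


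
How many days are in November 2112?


30 days

Month: November (month 11)
November has 30 days


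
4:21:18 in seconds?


Hours: 4 × 3600 = 14400
Minutes: 21 × 60 = 1260
Seconds: 18
Total = 14400 + 1260 + 18 = 15678

15678 seconds


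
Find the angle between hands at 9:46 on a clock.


17.0°

Hour hand = 9×30 + 46×0.5 = 293.0°
Minute hand = 46×6 = 276°
Difference = |293.0 - 276| = 17.0°


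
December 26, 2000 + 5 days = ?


Start: December 26, 2000
Add 5 days
December 26 + 5 = December 31, 2000

December 31, 2000


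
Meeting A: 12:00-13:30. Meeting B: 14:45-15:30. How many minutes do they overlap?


Meeting A: 720-810 (in minutes from midnight)
Meeting B: 885-930
Overlap start = max(720, 885) = 885
Overlap end = min(810, 930) = 810
Overlap = max(0, 810 - 885) = 0 min

0 minutes


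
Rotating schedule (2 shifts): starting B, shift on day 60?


Shifts: A, B
Start: B (index 1)
Day 60: (1 + 60 - 1) mod 2
= 60 mod 2
= 0
Index 0 → shift A

Shift A


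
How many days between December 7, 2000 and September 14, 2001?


From December 7, 2000 to September 14, 2001
Rest of December 2000: 31 - 7 = 24
Full months: January 31, February 2001 28, March 31, April 30, May 31, June 30, July 31, August 31
Days into September 2001: 14
Total = 24 + 31 + 28 + 31 + 30 + 31 + 30 + 31 + 31 + 14 = 281 days

281 days


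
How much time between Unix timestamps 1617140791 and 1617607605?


466814 seconds (129.7 hours / 5.40 days)

Difference = 1617607605 - 1617140791 = 466814 seconds
In hours: 466814 / 3600 ≈ 129.7
In days: 466814 / 86400 ≈ 5.40


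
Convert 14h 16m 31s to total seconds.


51391 seconds

Hours: 14 × 3600 = 50400
Minutes: 16 × 60 = 960
Seconds: 31
Total = 50400 + 960 + 31 = 51391


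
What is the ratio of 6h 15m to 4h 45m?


Duration 1: 375 minutes
Duration 2: 285 minutes
Ratio = 375:285
GCD = 15
Simplified = 25:19
As a decimal: 25/19 ≈ 1.32

25:19 (1.32)


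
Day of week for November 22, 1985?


Friday

Zeller's congruence:
q=22, m=11, k=85, j=19
h = (22 + ⌊13×12/5⌋ + 85 + ⌊85/4⌋ + ⌊19/4⌋ - 2×19) mod 7
= (22 + 31 + 85 + 21 + 4 - 38) mod 7
= 125 mod 7 = 6
h=6 → Friday


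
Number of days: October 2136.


31 days

Month: October (month 10)
October has 31 days


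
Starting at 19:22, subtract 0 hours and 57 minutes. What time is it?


Start: 1162 minutes from midnight
Subtract: 57 minutes
Remaining: 1162 - 57 = 1105
Hours: 18, Minutes: 25

18:25


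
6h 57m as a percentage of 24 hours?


0.2896 (28.96%)

Total minutes: 6×60 + 57 = 417
Day = 24×60 = 1440 minutes
Fraction = 417/1440 ≈ 0.2896
As a percentage: 417/1440 × 100 ≈ 28.96%


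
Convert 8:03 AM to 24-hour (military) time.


Input: 8:03 AM
AM hour stays: 8

08:03


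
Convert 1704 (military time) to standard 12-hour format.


5:04 PM

Hour: 17
17 - 12 = 5 → PM


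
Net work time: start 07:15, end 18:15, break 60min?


Total time = (18×60+15) - (7×60+15)
= 1095 - 435 = 660 min
Minus break: 660 - 60 = 600 min
= 10h 0m

10h 0m (600 minutes)


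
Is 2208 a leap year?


Rules: divisible by 4 AND (not by 100 OR by 400)
2208 ÷ 4 = 552 exactly → divisible by 4
2208 ÷ 100 = 22 remainder 8 → not divisible by 100
Divisible by 4 but not by 100 → leap year

Yes


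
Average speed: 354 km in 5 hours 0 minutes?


Distance: 354 km
Time: 5 hours
Speed = 354 / 5 = 70.8 km/h

70.8 km/h


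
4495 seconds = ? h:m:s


Hours: 4495 ÷ 3600 = 1 remainder 895
Minutes: 895 ÷ 60 = 14 remainder 55
Seconds: 55

1h 14m 55s


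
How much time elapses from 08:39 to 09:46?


1h 7m

End time in minutes: 9×60 + 46 = 586
Start time in minutes: 8×60 + 39 = 519
Difference = 586 - 519 = 67 minutes
= 1 hours 7 minutes


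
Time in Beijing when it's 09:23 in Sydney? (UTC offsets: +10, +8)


07:23

Time difference = UTC+8 - UTC+10 = -2 hours
New hour = (9 -2) mod 24
= 7 mod 24 = 7
Minutes unchanged → 07:23


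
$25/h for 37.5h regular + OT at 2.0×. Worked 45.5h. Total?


Regular: 37.5h × $25 = $937.50
Overtime: 45.5 - 37.5 = 8.0h
OT pay: 8.0h × $25 × 2.0 = $400.00
Total = $937.50 + $400.00 = $1337.50

$1337.50


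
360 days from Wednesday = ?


Saturday

Start: Wednesday (index 2)
(2 + 360) mod 7
= 362 mod 7
= 5
Index 5 → Saturday


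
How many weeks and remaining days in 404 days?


Weeks: 404 ÷ 7 = 57 remainder 5

57 weeks 5 days


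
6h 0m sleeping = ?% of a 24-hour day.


25.0%

Time: 360 minutes
Day: 1440 minutes
Percentage = (360/1440) × 100 = 25.0%


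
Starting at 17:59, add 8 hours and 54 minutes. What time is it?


Start: 1079 minutes from midnight
Add: 534 minutes
Total: 1613 minutes
Hours: 1613 ÷ 60 = 26 remainder 53
26 ≥ 24 → 26 - 24 = 2 (next day)

02:53 (next day)


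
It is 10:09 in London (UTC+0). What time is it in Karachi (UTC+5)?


Time difference = UTC+5 - UTC+0 = +5 hours
New hour = (10 + 5) mod 24
= 15 mod 24 = 15
Minutes unchanged → 15:09

15:09


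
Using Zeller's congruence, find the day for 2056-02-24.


Thursday

Zeller's congruence:
q=24, m=14, k=55, j=20
h = (24 + ⌊13×15/5⌋ + 55 + ⌊55/4⌋ + ⌊20/4⌋ - 2×20) mod 7
= (24 + 39 + 55 + 13 + 5 - 40) mod 7
= 96 mod 7 = 5
h=5 → Thursday


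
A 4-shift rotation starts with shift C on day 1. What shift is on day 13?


Shifts: A, B, C, D
Start: C (index 2)
Day 13: (2 + 13 - 1) mod 4
= 14 mod 4
= 2
Index 2 → shift C

Shift C


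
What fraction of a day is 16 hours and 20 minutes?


0.6806 (68.06%)

Total minutes: 16×60 + 20 = 980
Day = 24×60 = 1440 minutes
Fraction = 980/1440 ≈ 0.6806
As a percentage: 980/1440 × 100 ≈ 68.06%


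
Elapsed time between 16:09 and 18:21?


2h 12m

End time in minutes: 18×60 + 21 = 1101
Start time in minutes: 16×60 + 9 = 969
Difference = 1101 - 969 = 132 minutes
= 2 hours 12 minutes


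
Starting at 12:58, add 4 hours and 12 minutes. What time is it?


17:10

Start: 778 minutes from midnight
Add: 252 minutes
Total: 1030 minutes
Hours: 1030 ÷ 60 = 17 remainder 10


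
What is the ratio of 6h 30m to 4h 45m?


26:19 (1.37)

Duration 1: 390 minutes
Duration 2: 285 minutes
Ratio = 390:285
GCD = 15
Simplified = 26:19
As a decimal: 26/19 ≈ 1.37


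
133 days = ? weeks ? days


Weeks: 133 ÷ 7 = 19 remainder 0

19 weeks 0 days


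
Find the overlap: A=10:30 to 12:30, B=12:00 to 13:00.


Meeting A: 630-750 (in minutes from midnight)
Meeting B: 720-780
Overlap start = max(630, 720) = 720
Overlap end = min(750, 780) = 750
Overlap = max(0, 750 - 720) = 30 min

30 minutes


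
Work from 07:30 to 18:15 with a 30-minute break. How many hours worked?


Total time = (18×60+15) - (7×60+30)
= 1095 - 450 = 645 min
Minus break: 645 - 30 = 615 min
= 10h 15m

10h 15m (615 minutes)


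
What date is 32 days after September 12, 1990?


October 14, 1990

Start: September 12, 1990
Add 32 days
September 12 → October 1: 30 - 12 + 1 = 19 days (32 - 19 = 13 left)
October 1 + 13 = October 14, 1990


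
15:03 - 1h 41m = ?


Start: 903 minutes from midnight
Subtract: 101 minutes
Remaining: 903 - 101 = 802
Hours: 13, Minutes: 22

13:22


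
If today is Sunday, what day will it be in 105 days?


Sunday

Start: Sunday (index 6)
(6 + 105) mod 7
= 111 mod 7
= 6
Index 6 → Sunday


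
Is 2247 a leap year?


No

Rules: divisible by 4 AND (not by 100 OR by 400)
2247 ÷ 4 = 561 remainder 3 → not divisible by 4
Not divisible by 4 → not a leap year


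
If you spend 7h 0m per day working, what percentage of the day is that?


Time: 420 minutes
Day: 1440 minutes
Percentage = (420/1440) × 100 ≈ 29.2%

29.2%


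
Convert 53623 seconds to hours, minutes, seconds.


Hours: 53623 ÷ 3600 = 14 remainder 3223
Minutes: 3223 ÷ 60 = 53 remainder 43
Seconds: 43

14h 53m 43s


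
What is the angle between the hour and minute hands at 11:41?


Hour hand = 11×30 + 41×0.5 = 350.5°
Minute hand = 41×6 = 246°
Difference = |350.5 - 246| = 104.5°

104.5°


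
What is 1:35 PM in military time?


Input: 1:35 PM
PM: 1 + 12 = 13

13:35


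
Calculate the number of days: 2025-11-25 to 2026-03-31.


126 days

From November 25, 2025 to March 31, 2026
Rest of November 2025: 30 - 25 = 5
Full months: December 31, January 31, February 2026 28
Days into March 2026: 31
Total = 5 + 31 + 31 + 28 + 31 = 126 days


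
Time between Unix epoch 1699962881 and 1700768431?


805550 seconds (223.8 hours / 9.32 days)

Difference = 1700768431 - 1699962881 = 805550 seconds
In hours: 805550 / 3600 ≈ 223.8
In days: 805550 / 86400 ≈ 9.32


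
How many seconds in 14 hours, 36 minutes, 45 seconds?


52605 seconds

Hours: 14 × 3600 = 50400
Minutes: 36 × 60 = 2160
Seconds: 45
Total = 50400 + 2160 + 45 = 52605


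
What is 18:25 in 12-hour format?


Hour: 18
18 - 12 = 6 → PM

6:25 PM


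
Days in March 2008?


Month: March (month 3)
March has 31 days

31 days


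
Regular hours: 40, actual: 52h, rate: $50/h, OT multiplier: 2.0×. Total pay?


Regular: 40h × $50 = $2000.00
Overtime: 52 - 40 = 12h
OT pay: 12h × $50 × 2.0 = $1200.00
Total = $2000.00 + $1200.00 = $3200.00

$3200.00


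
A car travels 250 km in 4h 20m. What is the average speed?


57.7 km/h

Distance: 250 km
Time: 4h 20m = 260 min = 260/60 = 13/3 hours
Speed = 250 ÷ (13/3) = 250 × 3 / 13 = 750/13 ≈ 57.7 km/h


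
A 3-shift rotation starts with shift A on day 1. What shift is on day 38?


Shifts: A, B, C
Start: A (index 0)
Day 38: (0 + 38 - 1) mod 3
= 37 mod 3
= 1
Index 1 → shift B

Shift B


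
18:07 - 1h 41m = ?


Start: 1087 minutes from midnight
Subtract: 101 minutes
Remaining: 1087 - 101 = 986
Hours: 16, Minutes: 26

16:26


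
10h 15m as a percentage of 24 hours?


Total minutes: 10×60 + 15 = 615
Day = 24×60 = 1440 minutes
Fraction = 615/1440 ≈ 0.4271
As a percentage: 615/1440 × 100 ≈ 42.71%

0.4271 (42.71%)


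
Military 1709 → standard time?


Hour: 17
17 - 12 = 5 → PM

5:09 PM


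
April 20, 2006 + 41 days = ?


May 31, 2006

Start: April 20, 2006
Add 41 days
April 20 → May 1: 30 - 20 + 1 = 11 days (41 - 11 = 30 left)
May 1 + 30 = May 31, 2006


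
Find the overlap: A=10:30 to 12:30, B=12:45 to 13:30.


0 minutes

Meeting A: 630-750 (in minutes from midnight)
Meeting B: 765-810
Overlap start = max(630, 765) = 765
Overlap end = min(750, 810) = 750
Overlap = max(0, 750 - 765) = 0 min


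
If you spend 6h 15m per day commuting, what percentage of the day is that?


26.0%

Time: 375 minutes
Day: 1440 minutes
Percentage = (375/1440) × 100 ≈ 26.0%


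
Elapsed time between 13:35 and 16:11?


End time in minutes: 16×60 + 11 = 971
Start time in minutes: 13×60 + 35 = 815
Difference = 971 - 815 = 156 minutes
= 2 hours 36 minutes

2h 36m


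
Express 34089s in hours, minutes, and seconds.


Hours: 34089 ÷ 3600 = 9 remainder 1689
Minutes: 1689 ÷ 60 = 28 remainder 9
Seconds: 9

9h 28m 9s


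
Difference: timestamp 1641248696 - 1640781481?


Difference = 1641248696 - 1640781481 = 467215 seconds
In hours: 467215 / 3600 ≈ 129.8
In days: 467215 / 86400 ≈ 5.41

467215 seconds (129.8 hours / 5.41 days)


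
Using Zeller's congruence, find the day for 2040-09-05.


Zeller's congruence:
q=5, m=9, k=40, j=20
h = (5 + ⌊13×10/5⌋ + 40 + ⌊40/4⌋ + ⌊20/4⌋ - 2×20) mod 7
= (5 + 26 + 40 + 10 + 5 - 40) mod 7
= 46 mod 7 = 4
h=4 → Wednesday

Wednesday


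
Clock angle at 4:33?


Hour hand = 4×30 + 33×0.5 = 136.5°
Minute hand = 33×6 = 198°
Difference = |136.5 - 198| = 61.5°

61.5°


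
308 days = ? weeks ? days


Weeks: 308 ÷ 7 = 44 remainder 0

44 weeks 0 days


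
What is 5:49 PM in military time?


Input: 5:49 PM
PM: 5 + 12 = 17

17:49


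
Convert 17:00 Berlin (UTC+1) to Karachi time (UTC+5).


21:00

Time difference = UTC+5 - UTC+1 = +4 hours
New hour = (17 + 4) mod 24
= 21 mod 24 = 21
Minutes unchanged → 21:00


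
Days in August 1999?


31 days

Month: August (month 8)
August has 31 days


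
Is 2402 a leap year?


Rules: divisible by 4 AND (not by 100 OR by 400)
2402 ÷ 4 = 600 remainder 2 → not divisible by 4
Not divisible by 4 → not a leap year

No


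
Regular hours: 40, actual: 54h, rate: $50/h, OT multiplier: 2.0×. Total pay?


$3400.00

Regular: 40h × $50 = $2000.00
Overtime: 54 - 40 = 14h
OT pay: 14h × $50 × 2.0 = $1400.00
Total = $2000.00 + $1400.00 = $3400.00


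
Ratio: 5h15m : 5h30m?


21:22 (0.95)

Duration 1: 315 minutes
Duration 2: 330 minutes
Ratio = 315:330
GCD = 15
Simplified = 21:22
As a decimal: 21/22 ≈ 0.95


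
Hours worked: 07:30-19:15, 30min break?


11h 15m (675 minutes)

Total time = (19×60+15) - (7×60+30)
= 1155 - 450 = 705 min
Minus break: 705 - 30 = 675 min
= 11h 15m


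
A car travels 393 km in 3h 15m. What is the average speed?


Distance: 393 km
Time: 3h 15m = 195 min = 195/60 = 13/4 hours
Speed = 393 ÷ (13/4) = 393 × 4 / 13 = 1572/13 ≈ 120.9 km/h

120.9 km/h


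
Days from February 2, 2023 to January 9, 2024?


341 days

From February 2, 2023 to January 9, 2024
Rest of February 2023: 28 - 2 = 26
Full months: March 31, April 30, May 31, June 30, July 31, August 31, September 30, October 31, November 30, December 31
Days into January 2024: 9
Total = 26 + 31 + 30 + 31 + 30 + 31 + 31 + 30 + 31 + 30 + 31 + 9 = 341 days


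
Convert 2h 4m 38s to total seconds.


7478 seconds

Hours: 2 × 3600 = 7200
Minutes: 4 × 60 = 240
Seconds: 38
Total = 7200 + 240 + 38 = 7478


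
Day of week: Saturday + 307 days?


Start: Saturday (index 5)
(5 + 307) mod 7
= 312 mod 7
= 4
Index 4 → Friday

Friday


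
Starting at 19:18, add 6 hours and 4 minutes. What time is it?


01:22 (next day)

Start: 1158 minutes from midnight
Add: 364 minutes
Total: 1522 minutes
Hours: 1522 ÷ 60 = 25 remainder 22
25 ≥ 24 → 25 - 24 = 1 (next day)


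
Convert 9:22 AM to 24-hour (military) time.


09:22

Input: 9:22 AM
AM hour stays: 9


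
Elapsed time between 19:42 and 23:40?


3h 58m

End time in minutes: 23×60 + 40 = 1420
Start time in minutes: 19×60 + 42 = 1182
Difference = 1420 - 1182 = 238 minutes
= 3 hours 58 minutes


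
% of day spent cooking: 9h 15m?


38.5%

Time: 555 minutes
Day: 1440 minutes
Percentage = (555/1440) × 100 ≈ 38.5%


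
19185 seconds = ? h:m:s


5h 19m 45s

Hours: 19185 ÷ 3600 = 5 remainder 1185
Minutes: 1185 ÷ 60 = 19 remainder 45
Seconds: 45


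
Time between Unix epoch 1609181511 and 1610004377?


822866 seconds (228.6 hours / 9.52 days)

Difference = 1610004377 - 1609181511 = 822866 seconds
In hours: 822866 / 3600 ≈ 228.6
In days: 822866 / 86400 ≈ 9.52


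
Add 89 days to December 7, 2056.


Start: December 7, 2056
Add 89 days
December 7 → January 1: 31 - 7 + 1 = 25 days (89 - 25 = 64 left)
January 1 → February 1: 31 - 1 + 1 = 31 days (64 - 31 = 33 left)
February 1 → March 1: 28 - 1 + 1 = 28 days (33 - 28 = 5 left)
March 1 + 5 = March 6, 2057

March 6, 2057


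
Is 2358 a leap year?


Rules: divisible by 4 AND (not by 100 OR by 400)
2358 ÷ 4 = 589 remainder 2 → not divisible by 4
Not divisible by 4 → not a leap year

No


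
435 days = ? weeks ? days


Weeks: 435 ÷ 7 = 62 remainder 1

62 weeks 1 days


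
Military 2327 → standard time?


11:27 PM

Hour: 23
23 - 12 = 11 → PM


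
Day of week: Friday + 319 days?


Start: Friday (index 4)
(4 + 319) mod 7
= 323 mod 7
= 1
Index 1 → Tuesday

Tuesday


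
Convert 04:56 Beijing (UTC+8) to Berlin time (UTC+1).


Time difference = UTC+1 - UTC+8 = -7 hours
New hour = (4 -7) mod 24
= -3 mod 24 = 21
Minutes unchanged → 21:56; -3 < 0 → previous day

21:56 (previous day)


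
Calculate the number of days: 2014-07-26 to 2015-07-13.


352 days

From July 26, 2014 to July 13, 2015
Rest of July 2014: 31 - 26 = 5
Full months: August 31, September 30, October 31, November 30, December 31, January 31, February 2015 28, March 31, April 30, May 31, June 30
Days into July 2015: 13
Total = 5 + 31 + 30 + 31 + 30 + 31 + 31 + 28 + 31 + 30 + 31 + 30 + 13 = 352 days


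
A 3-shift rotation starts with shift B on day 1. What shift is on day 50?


Shifts: A, B, C
Start: B (index 1)
Day 50: (1 + 50 - 1) mod 3
= 50 mod 3
= 2
Index 2 → shift C

Shift C


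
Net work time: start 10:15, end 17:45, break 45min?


Total time = (17×60+45) - (10×60+15)
= 1065 - 615 = 450 min
Minus break: 450 - 45 = 405 min
= 6h 45m

6h 45m (405 minutes)


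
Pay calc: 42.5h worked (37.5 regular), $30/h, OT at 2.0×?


Regular: 37.5h × $30 = $1125.00
Overtime: 42.5 - 37.5 = 5.0h
OT pay: 5.0h × $30 × 2.0 = $300.00
Total = $1125.00 + $300.00 = $1425.00

$1425.00


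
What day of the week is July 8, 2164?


Sunday

Zeller's congruence:
q=8, m=7, k=64, j=21
h = (8 + ⌊13×8/5⌋ + 64 + ⌊64/4⌋ + ⌊21/4⌋ - 2×21) mod 7
= (8 + 20 + 64 + 16 + 5 - 42) mod 7
= 71 mod 7 = 1
h=1 → Sunday


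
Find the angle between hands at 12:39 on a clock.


145.5°

Hour hand (12 ≡ 0 on the dial): 0×30 + 39×0.5 = 19.5°
Minute hand = 39×6 = 234°
Difference = |19.5 - 234| = 214.5°
Since > 180°: 360 - 214.5 = 145.5°


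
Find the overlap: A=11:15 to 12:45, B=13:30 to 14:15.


Meeting A: 675-765 (in minutes from midnight)
Meeting B: 810-855
Overlap start = max(675, 810) = 810
Overlap end = min(765, 855) = 765
Overlap = max(0, 765 - 810) = 0 min

0 minutes


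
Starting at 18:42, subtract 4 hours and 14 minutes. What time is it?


14:28

Start: 1122 minutes from midnight
Subtract: 254 minutes
Remaining: 1122 - 254 = 868
Hours: 14, Minutes: 28


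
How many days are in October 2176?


31 days

Month: October (month 10)
October has 31 days


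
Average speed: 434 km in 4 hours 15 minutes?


102.1 km/h

Distance: 434 km
Time: 4h 15m = 255 min = 255/60 = 17/4 hours
Speed = 434 ÷ (17/4) = 434 × 4 / 17 = 1736/17 ≈ 102.1 km/h


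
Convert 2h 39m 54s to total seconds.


Hours: 2 × 3600 = 7200
Minutes: 39 × 60 = 2340
Seconds: 54
Total = 7200 + 2340 + 54 = 9594

9594 seconds


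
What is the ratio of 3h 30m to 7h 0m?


Duration 1: 210 minutes
Duration 2: 420 minutes
Ratio = 210:420
GCD = 210
Simplified = 1:2
As a decimal: 1/2 = 0.50

1:2 (0.50)


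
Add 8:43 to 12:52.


21:35

Start: 772 minutes from midnight
Add: 523 minutes
Total: 1295 minutes
Hours: 1295 ÷ 60 = 21 remainder 35


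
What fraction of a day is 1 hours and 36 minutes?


Total minutes: 1×60 + 36 = 96
Day = 24×60 = 1440 minutes
Fraction = 96/1440 ≈ 0.0667
As a percentage: 96/1440 × 100 ≈ 6.67%

0.0667 (6.67%)


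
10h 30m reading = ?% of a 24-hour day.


43.8%

Time: 630 minutes
Day: 1440 minutes
Percentage = (630/1440) × 100 ≈ 43.8%


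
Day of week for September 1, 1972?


Friday

Zeller's congruence:
q=1, m=9, k=72, j=19
h = (1 + ⌊13×10/5⌋ + 72 + ⌊72/4⌋ + ⌊19/4⌋ - 2×19) mod 7
= (1 + 26 + 72 + 18 + 4 - 38) mod 7
= 83 mod 7 = 6
h=6 → Friday


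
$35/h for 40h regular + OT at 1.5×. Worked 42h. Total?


Regular: 40h × $35 = $1400.00
Overtime: 42 - 40 = 2h
OT pay: 2h × $35 × 1.5 = $105.00
Total = $1400.00 + $105.00 = $1505.00

$1505.00


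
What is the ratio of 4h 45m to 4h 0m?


Duration 1: 285 minutes
Duration 2: 240 minutes
Ratio = 285:240
GCD = 15
Simplified = 19:16
As a decimal: 19/16 ≈ 1.19

19:16 (1.19)


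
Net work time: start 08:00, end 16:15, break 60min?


Total time = (16×60+15) - (8×60+0)
= 975 - 480 = 495 min
Minus break: 495 - 60 = 435 min
= 7h 15m

7h 15m (435 minutes)


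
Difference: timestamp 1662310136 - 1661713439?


Difference = 1662310136 - 1661713439 = 596697 seconds
In hours: 596697 / 3600 ≈ 165.7
In days: 596697 / 86400 ≈ 6.91

596697 seconds (165.7 hours / 6.91 days)


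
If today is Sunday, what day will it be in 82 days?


Friday

Start: Sunday (index 6)
(6 + 82) mod 7
= 88 mod 7
= 4
Index 4 → Friday


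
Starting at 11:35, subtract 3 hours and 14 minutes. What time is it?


08:21

Start: 695 minutes from midnight
Subtract: 194 minutes
Remaining: 695 - 194 = 501
Hours: 8, Minutes: 21


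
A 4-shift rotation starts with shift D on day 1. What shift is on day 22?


Shifts: A, B, C, D
Start: D (index 3)
Day 22: (3 + 22 - 1) mod 4
= 24 mod 4
= 0
Index 0 → shift A

Shift A


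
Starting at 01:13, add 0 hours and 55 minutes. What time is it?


Start: 73 minutes from midnight
Add: 55 minutes
Total: 128 minutes
Hours: 128 ÷ 60 = 2 remainder 8

02:08


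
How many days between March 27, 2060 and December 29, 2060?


From March 27, 2060 to December 29, 2060
Rest of March 2060: 31 - 27 = 4
Full months: April 30, May 31, June 30, July 31, August 31, September 30, October 31, November 30
Days into December 2060: 29
Total = 4 + 30 + 31 + 30 + 31 + 31 + 30 + 31 + 30 + 29 = 277 days

277 days


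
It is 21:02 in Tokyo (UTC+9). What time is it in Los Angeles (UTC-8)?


04:02

Time difference = UTC-8 - UTC+9 = -17 hours
New hour = (21 -17) mod 24
= 4 mod 24 = 4
Minutes unchanged → 04:02


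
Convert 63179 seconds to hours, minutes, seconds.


17h 32m 59s

Hours: 63179 ÷ 3600 = 17 remainder 1979
Minutes: 1979 ÷ 60 = 32 remainder 59
Seconds: 59


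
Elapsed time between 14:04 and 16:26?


2h 22m

End time in minutes: 16×60 + 26 = 986
Start time in minutes: 14×60 + 4 = 844
Difference = 986 - 844 = 142 minutes
= 2 hours 22 minutes


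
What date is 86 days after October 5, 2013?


December 30, 2013

Start: October 5, 2013
Add 86 days
October 5 → November 1: 31 - 5 + 1 = 27 days (86 - 27 = 59 left)
November 1 → December 1: 30 - 1 + 1 = 30 days (59 - 30 = 29 left)
December 1 + 29 = December 30, 2013


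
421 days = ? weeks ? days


60 weeks 1 days

Weeks: 421 ÷ 7 = 60 remainder 1


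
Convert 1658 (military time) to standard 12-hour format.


4:58 PM

Hour: 16
16 - 12 = 4 → PM


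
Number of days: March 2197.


Month: March (month 3)
March has 31 days

31 days


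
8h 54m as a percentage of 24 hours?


0.3708 (37.08%)

Total minutes: 8×60 + 54 = 534
Day = 24×60 = 1440 minutes
Fraction = 534/1440 ≈ 0.3708
As a percentage: 534/1440 × 100 ≈ 37.08%


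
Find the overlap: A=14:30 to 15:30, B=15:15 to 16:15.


Meeting A: 870-930 (in minutes from midnight)
Meeting B: 915-975
Overlap start = max(870, 915) = 915
Overlap end = min(930, 975) = 930
Overlap = max(0, 930 - 915) = 15 min

15 minutes


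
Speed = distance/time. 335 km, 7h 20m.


Distance: 335 km
Time: 7h 20m = 440 min = 440/60 = 22/3 hours
Speed = 335 ÷ (22/3) = 335 × 3 / 22 = 1005/22 ≈ 45.7 km/h

45.7 km/h


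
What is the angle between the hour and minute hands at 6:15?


97.5°

Hour hand = 6×30 + 15×0.5 = 187.5°
Minute hand = 15×6 = 90°
Difference = |187.5 - 90| = 97.5°


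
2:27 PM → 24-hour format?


14:27

Input: 2:27 PM
PM: 2 + 12 = 14


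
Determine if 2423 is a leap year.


No

Rules: divisible by 4 AND (not by 100 OR by 400)
2423 ÷ 4 = 605 remainder 3 → not divisible by 4
Not divisible by 4 → not a leap year


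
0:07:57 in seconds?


Hours: 0 × 3600 = 0
Minutes: 7 × 60 = 420
Seconds: 57
Total = 0 + 420 + 57 = 477

477 seconds


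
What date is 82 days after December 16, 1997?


March 8, 1998

Start: December 16, 1997
Add 82 days
December 16 → January 1: 31 - 16 + 1 = 16 days (82 - 16 = 66 left)
January 1 → February 1: 31 - 1 + 1 = 31 days (66 - 31 = 35 left)
February 1 → March 1: 28 - 1 + 1 = 28 days (35 - 28 = 7 left)
March 1 + 7 = March 8, 1998


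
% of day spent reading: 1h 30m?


6.3%

Time: 90 minutes
Day: 1440 minutes
Percentage = (90/1440) × 100 ≈ 6.3%


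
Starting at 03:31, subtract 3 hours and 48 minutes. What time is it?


Start: 211 minutes from midnight
Subtract: 228 minutes
Remaining: 211 - 228 = -17
Negative → add 24×60 = 1423
Hours: 23, Minutes: 43

23:43


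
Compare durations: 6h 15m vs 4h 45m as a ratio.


25:19 (1.32)

Duration 1: 375 minutes
Duration 2: 285 minutes
Ratio = 375:285
GCD = 15
Simplified = 25:19
As a decimal: 25/19 ≈ 1.32


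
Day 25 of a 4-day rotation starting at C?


Shifts: A, B, C, D
Start: C (index 2)
Day 25: (2 + 25 - 1) mod 4
= 26 mod 4
= 2
Index 2 → shift C

Shift C


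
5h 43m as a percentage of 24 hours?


Total minutes: 5×60 + 43 = 343
Day = 24×60 = 1440 minutes
Fraction = 343/1440 ≈ 0.2382
As a percentage: 343/1440 × 100 ≈ 23.82%

0.2382 (23.82%)


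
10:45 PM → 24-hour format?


Input: 10:45 PM
PM: 10 + 12 = 22

22:45


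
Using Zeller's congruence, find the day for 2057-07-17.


Tuesday

Zeller's congruence:
q=17, m=7, k=57, j=20
h = (17 + ⌊13×8/5⌋ + 57 + ⌊57/4⌋ + ⌊20/4⌋ - 2×20) mod 7
= (17 + 20 + 57 + 14 + 5 - 40) mod 7
= 73 mod 7 = 3
h=3 → Tuesday


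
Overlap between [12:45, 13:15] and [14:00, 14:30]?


0 minutes

Meeting A: 765-795 (in minutes from midnight)
Meeting B: 840-870
Overlap start = max(765, 840) = 840
Overlap end = min(795, 870) = 795
Overlap = max(0, 795 - 840) = 0 min


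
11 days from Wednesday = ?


Sunday

Start: Wednesday (index 2)
(2 + 11) mod 7
= 13 mod 7
= 6
Index 6 → Sunday


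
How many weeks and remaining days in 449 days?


Weeks: 449 ÷ 7 = 64 remainder 1

64 weeks 1 days


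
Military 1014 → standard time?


Hour: 10
10 < 12 → AM

10:14 AM


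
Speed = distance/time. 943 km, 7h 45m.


121.7 km/h

Distance: 943 km
Time: 7h 45m = 465 min = 465/60 = 31/4 hours
Speed = 943 ÷ (31/4) = 943 × 4 / 31 = 3772/31 ≈ 121.7 km/h


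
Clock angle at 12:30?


Hour hand (12 ≡ 0 on the dial): 0×30 + 30×0.5 = 15.0°
Minute hand = 30×6 = 180°
Difference = |15.0 - 180| = 165.0°

165.0°


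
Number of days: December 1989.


Month: December (month 12)
December has 31 days

31 days


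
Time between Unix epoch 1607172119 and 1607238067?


65948 seconds (18.3 hours / 0.76 days)

Difference = 1607238067 - 1607172119 = 65948 seconds
In hours: 65948 / 3600 ≈ 18.3
In days: 65948 / 86400 ≈ 0.76


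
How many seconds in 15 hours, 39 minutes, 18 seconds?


Hours: 15 × 3600 = 54000
Minutes: 39 × 60 = 2340
Seconds: 18
Total = 54000 + 2340 + 18 = 56358

56358 seconds


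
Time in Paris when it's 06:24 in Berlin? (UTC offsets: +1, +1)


06:24

Time difference = UTC+1 - UTC+1 = +0 hours
New hour = (6 + 0) mod 24
= 6 mod 24 = 6
Minutes unchanged → 06:24


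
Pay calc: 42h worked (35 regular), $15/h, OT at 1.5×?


Regular: 35h × $15 = $525.00
Overtime: 42 - 35 = 7h
OT pay: 7h × $15 × 1.5 = $157.50
Total = $525.00 + $157.50 = $682.50

$682.50


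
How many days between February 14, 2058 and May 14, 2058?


89 days

From February 14, 2058 to May 14, 2058
Rest of February 2058: 28 - 14 = 14
Full months: March 31, April 30
Days into May 2058: 14
Total = 14 + 31 + 30 + 14 = 89 days


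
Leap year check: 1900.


Rules: divisible by 4 AND (not by 100 OR by 400)
1900 ÷ 4 = 475 exactly → divisible by 4
1900 ÷ 100 = 19 exactly → divisible by 100
1900 ÷ 400 = 4 remainder 300 → not divisible by 400
Divisible by 100 but not by 400 → not a leap year

No


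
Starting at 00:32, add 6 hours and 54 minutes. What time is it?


Start: 32 minutes from midnight
Add: 414 minutes
Total: 446 minutes
Hours: 446 ÷ 60 = 7 remainder 26

07:26


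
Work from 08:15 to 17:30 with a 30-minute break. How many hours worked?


Total time = (17×60+30) - (8×60+15)
= 1050 - 495 = 555 min
Minus break: 555 - 30 = 525 min
= 8h 45m

8h 45m (525 minutes)


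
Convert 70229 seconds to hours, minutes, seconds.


Hours: 70229 ÷ 3600 = 19 remainder 1829
Minutes: 1829 ÷ 60 = 30 remainder 29
Seconds: 29

19h 30m 29s


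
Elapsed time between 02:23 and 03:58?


1h 35m

End time in minutes: 3×60 + 58 = 238
Start time in minutes: 2×60 + 23 = 143
Difference = 238 - 143 = 95 minutes
= 1 hours 35 minutes


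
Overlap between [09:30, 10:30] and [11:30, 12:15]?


Meeting A: 570-630 (in minutes from midnight)
Meeting B: 690-735
Overlap start = max(570, 690) = 690
Overlap end = min(630, 735) = 630
Overlap = max(0, 630 - 690) = 0 min

0 minutes


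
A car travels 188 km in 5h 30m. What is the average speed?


34.2 km/h

Distance: 188 km
Time: 5h 30m = 330 min = 330/60 = 11/2 hours
Speed = 188 ÷ (11/2) = 188 × 2 / 11 = 376/11 ≈ 34.2 km/h


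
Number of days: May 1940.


Month: May (month 5)
May has 31 days

31 days


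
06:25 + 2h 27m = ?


Start: 385 minutes from midnight
Add: 147 minutes
Total: 532 minutes
Hours: 532 ÷ 60 = 8 remainder 52

08:52


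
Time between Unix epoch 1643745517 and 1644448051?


Difference = 1644448051 - 1643745517 = 702534 seconds
In hours: 702534 / 3600 ≈ 195.1
In days: 702534 / 86400 ≈ 8.13

702534 seconds (195.1 hours / 8.13 days)


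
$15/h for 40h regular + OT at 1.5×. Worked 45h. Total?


Regular: 40h × $15 = $600.00
Overtime: 45 - 40 = 5h
OT pay: 5h × $15 × 1.5 = $112.50
Total = $600.00 + $112.50 = $712.50

$712.50


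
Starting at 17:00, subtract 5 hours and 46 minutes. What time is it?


Start: 1020 minutes from midnight
Subtract: 346 minutes
Remaining: 1020 - 346 = 674
Hours: 11, Minutes: 14

11:14


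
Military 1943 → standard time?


Hour: 19
19 - 12 = 7 → PM

7:43 PM


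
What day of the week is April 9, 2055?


Zeller's congruence:
q=9, m=4, k=55, j=20
h = (9 + ⌊13×5/5⌋ + 55 + ⌊55/4⌋ + ⌊20/4⌋ - 2×20) mod 7
= (9 + 13 + 55 + 13 + 5 - 40) mod 7
= 55 mod 7 = 6
h=6 → Friday

Friday


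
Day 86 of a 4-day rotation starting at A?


Shift B

Shifts: A, B, C, D
Start: A (index 0)
Day 86: (0 + 86 - 1) mod 4
= 85 mod 4
= 1
Index 1 → shift B


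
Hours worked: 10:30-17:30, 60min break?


Total time = (17×60+30) - (10×60+30)
= 1050 - 630 = 420 min
Minus break: 420 - 60 = 360 min
= 6h 0m

6h 0m (360 minutes)
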